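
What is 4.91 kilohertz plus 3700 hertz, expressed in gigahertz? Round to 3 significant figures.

8.61 × 10^-6 GHz

4.91 kHz = 4.91000 × 10^-6 GHz and 3700 Hz = 3.70000 × 10^-6 GHz.
4.91000 × 10^-6 + 3.70000 × 10^-6 ≈ 8.61 × 10^-6 GHz.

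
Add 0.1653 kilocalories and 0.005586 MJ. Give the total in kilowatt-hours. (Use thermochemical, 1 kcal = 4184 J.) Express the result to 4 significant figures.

0.001744 kilowatt-hours

0.1653 kcal = 0.000192115 kWh and 0.005586 MJ = 0.00155167 kWh.
0.000192115 + 0.00155167 ≈ 0.001744 kWh.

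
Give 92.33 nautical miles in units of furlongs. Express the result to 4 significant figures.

1 nautical mile = 9.20624 furlong.
So 92.33 × 9.20624 ≈ 850.0 furlong.

850.0 furlongs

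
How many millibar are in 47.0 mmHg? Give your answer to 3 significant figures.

1 millimeter of mercury = 1.33322 mbar.
Then 47.0 × 1.33322 ≈ 62.7 mbar.

62.7 millibar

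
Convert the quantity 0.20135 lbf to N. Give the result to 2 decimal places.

0.90 N

1 lbf = 4.44822 N.
0.20135 × 4.44822 ≈ 0.90 N.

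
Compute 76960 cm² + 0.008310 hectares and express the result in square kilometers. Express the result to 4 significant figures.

9.080e-5 km²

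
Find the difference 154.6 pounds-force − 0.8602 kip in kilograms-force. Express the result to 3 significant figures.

154.6 lbf = 70.1254 kgf and 0.8602 kip = 390.180 kgf.
70.1254 − 390.180 ≈ -320 kgf.

-320 kgf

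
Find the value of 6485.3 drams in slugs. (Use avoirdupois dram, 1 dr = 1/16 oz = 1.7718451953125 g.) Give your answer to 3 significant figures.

1 dram = 0.000121410 slugs.
So 6485.3 × 0.000121410 ≈ 0.787 slug.

0.787 slug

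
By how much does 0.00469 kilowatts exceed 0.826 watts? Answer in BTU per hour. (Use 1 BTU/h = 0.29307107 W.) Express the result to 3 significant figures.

0.00469 kW = 16.0029 BTU/h and 0.826 W = 2.81843 BTU/h.
16.0029 − 2.81843 ≈ 13.2 BTU/h.

13.2 BTU per hour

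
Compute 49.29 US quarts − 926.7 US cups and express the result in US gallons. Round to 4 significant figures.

49.29 US qt = 12.32250 US gal and 926.7 US cup = 57.91875 US gal.
12.32250 − 57.91875 ≈ -45.60 US gal.

-45.60 US gal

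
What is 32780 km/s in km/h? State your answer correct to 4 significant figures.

1.180 × 10^8 kilometers per hour

1 km/s = 3600.00 kilometers per hour.
Thus 32780 × 3600.00 ≈ 1.180 × 10^8 km/h.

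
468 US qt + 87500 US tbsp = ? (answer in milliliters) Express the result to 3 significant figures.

1.74 × 10^6 milliliters

468 US qt = 442893 mL and 87500 US tbsp = 1.29384 × 10^6 mL.
442893 + 1.29384 × 10^6 ≈ 1.74 × 10^6 mL.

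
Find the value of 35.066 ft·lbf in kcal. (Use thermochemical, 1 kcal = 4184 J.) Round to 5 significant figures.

1 foot-pound = 0.000324048 kilocalories.
35.066 × 0.000324048 ≈ 0.011363 kcal.

0.011363 kcal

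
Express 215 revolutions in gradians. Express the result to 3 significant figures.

86000 gradians

1 revolution = 400.000 grad.
So 215 × 400.000 ≈ 86000 grad.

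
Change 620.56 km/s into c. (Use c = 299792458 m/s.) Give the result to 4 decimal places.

0.0021 times the speed of light

1 km/s = 3.33564e-6 c.
Thus 620.56 × 3.33564e-6 ≈ 0.0021 c.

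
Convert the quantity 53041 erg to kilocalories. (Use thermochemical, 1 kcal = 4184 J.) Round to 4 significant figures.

1.268 × 10^-6 kcal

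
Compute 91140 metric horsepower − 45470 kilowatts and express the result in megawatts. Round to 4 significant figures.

21.56 MW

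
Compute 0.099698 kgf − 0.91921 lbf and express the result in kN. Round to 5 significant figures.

0.099698 kgf = 0.000977703 kN and 0.91921 lbf = 0.00408885 kN.
0.000977703 − 0.00408885 ≈ -0.0031111 kN.

-0.0031111 kN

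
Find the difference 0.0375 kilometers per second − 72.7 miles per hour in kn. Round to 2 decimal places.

0.0375 km/s = 72.8942 kn and 72.7 mph = 63.1746 kn.
72.8942 − 63.1746 ≈ 9.72 kn.

9.72 kn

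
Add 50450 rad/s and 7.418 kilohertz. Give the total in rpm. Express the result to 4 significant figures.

50450 rad/s = 481762 rpm and 7.418 kHz = 445080 rpm.
481762 + 445080 ≈ 926800 rpm.

926800 revolutions per minute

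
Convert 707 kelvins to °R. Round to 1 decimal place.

1272.6 °R

°R = K × 9/5.
Applying the formula gives 1272.6 °R.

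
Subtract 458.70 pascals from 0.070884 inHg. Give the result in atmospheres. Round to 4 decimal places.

0.070884 inHg = 0.00236902 atm and 458.70 Pa = 0.00452702 atm.
0.00236902 − 0.00452702 ≈ -0.0022 atm.

-0.0022 atm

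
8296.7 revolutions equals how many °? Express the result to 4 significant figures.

1 revolution = 360.000 degrees.
8296.7 × 360.000 ≈ 2.987 × 10^6 °.

2.987 × 10^6 °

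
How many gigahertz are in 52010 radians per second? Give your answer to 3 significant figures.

1 radian per second = 1.59155 × 10^-10 gigahertz.
So 52010 × 1.59155 × 10^-10 ≈ 8.28 × 10^-6 GHz.

8.28 × 10^-6 GHz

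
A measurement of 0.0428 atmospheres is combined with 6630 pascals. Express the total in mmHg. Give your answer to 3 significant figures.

0.0428 atm = 32.5280 mmHg and 6630 Pa = 49.7291 mmHg.
32.5280 + 49.7291 ≈ 82.3 mmHg.

82.3 millimeters of mercury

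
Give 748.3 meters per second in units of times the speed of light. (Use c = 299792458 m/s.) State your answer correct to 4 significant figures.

2.496e-6 times the speed of light

1 m/s = 3.33564e-9 c.
748.3 × 3.33564e-9 ≈ 2.496e-6 c.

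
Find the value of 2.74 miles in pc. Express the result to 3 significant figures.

1.43 × 10^-13 pc

1 mi = 5.21553 × 10^-14 pc.
So 2.74 × 5.21553 × 10^-14 ≈ 1.43 × 10^-13 pc.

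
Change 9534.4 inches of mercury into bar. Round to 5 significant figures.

322.87 bar

1 inch of mercury = 0.0338639 bar.
9534.4 × 0.0338639 ≈ 322.87 bar.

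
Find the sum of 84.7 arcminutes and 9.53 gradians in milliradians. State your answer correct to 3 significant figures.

84.7 arcmin = 24.6382 mrad and 9.53 grad = 149.697 mrad.
24.6382 + 149.697 ≈ 174 mrad.

174 milliradians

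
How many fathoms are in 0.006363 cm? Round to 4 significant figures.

1 cm = 0.00546807 fathom.
Then 0.006363 × 0.00546807 ≈ 3.479 × 10^-5 fathom.

3.479 × 10^-5 fathom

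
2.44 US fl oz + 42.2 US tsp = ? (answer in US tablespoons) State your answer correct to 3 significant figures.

18.9 US tablespoons

2.44 US fl oz = 4.88000 US tbsp and 42.2 US tsp = 14.0667 US tbsp.
4.88000 + 14.0667 ≈ 18.9 US tbsp.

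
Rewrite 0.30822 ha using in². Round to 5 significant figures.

1 ha = 1.55000 × 10^7 square inches.
Thus 0.30822 × 1.55000 × 10^7 ≈ 4.7774 × 10^6 in².

4.7774 × 10^6 in²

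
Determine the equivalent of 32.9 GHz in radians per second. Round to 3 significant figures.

1 GHz = 6.28319 × 10^9 rad/s.
32.9 × 6.28319 × 10^9 ≈ 2.07 × 10^11 rad/s.

2.07 × 10^11 radians per second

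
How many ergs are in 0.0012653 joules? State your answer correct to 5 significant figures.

1 J = 1.00000 × 10^7 ergs.
0.0012653 × 1.00000 × 10^7 ≈ 12653 erg.

12653 erg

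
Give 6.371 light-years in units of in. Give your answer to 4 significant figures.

2.373e+18 in

1 light-year = 3.72470e+17 inches.
6.371 × 3.72470e+17 ≈ 2.373e+18 in.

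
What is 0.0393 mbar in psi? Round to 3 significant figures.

0.000570 psi

1 millibar = 0.0145038 psi.
Thus 0.0393 × 0.0145038 ≈ 0.000570 psi.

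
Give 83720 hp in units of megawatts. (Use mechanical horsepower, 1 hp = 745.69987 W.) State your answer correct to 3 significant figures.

1 hp = 0.000745700 megawatts.
83720 × 0.000745700 ≈ 62.4 MW.

62.4 MW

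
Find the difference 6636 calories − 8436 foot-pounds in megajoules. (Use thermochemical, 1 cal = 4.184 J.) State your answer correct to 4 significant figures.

0.01633 MJ

6636 cal = 0.0277650 MJ and 8436 ft·lbf = 0.0114377 MJ.
0.0277650 − 0.0114377 ≈ 0.01633 MJ.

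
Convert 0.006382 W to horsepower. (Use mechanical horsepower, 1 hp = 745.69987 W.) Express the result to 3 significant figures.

1 W = 0.00134102 horsepower.
0.006382 × 0.00134102 ≈ 8.56 × 10^-6 hp.

8.56 × 10^-6 hp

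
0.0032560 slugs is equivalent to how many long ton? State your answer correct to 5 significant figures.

4.6767e-5 long ton

1 slug = 0.0143634 long tons.
So 0.0032560 × 0.0143634 ≈ 4.6767e-5 long ton.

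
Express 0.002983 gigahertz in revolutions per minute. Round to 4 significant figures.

1.790e+8 rpm

1 GHz = 6.00000e+10 revolutions per minute.
Then 0.002983 × 6.00000e+10 ≈ 1.790e+8 rpm.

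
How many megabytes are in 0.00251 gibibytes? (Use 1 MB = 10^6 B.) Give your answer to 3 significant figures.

2.70 MB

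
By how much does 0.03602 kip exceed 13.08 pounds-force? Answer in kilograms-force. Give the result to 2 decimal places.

10.41 kgf

0.03602 kip = 16.3384 kgf and 13.08 lbf = 5.93299 kgf.
16.3384 − 5.93299 ≈ 10.41 kgf.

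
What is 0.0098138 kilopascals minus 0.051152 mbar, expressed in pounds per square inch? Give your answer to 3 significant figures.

0.0098138 kPa = 0.00142337 psi and 0.051152 mbar = 0.000741897 psi.
0.00142337 − 0.000741897 ≈ 0.000681 psi.

0.000681 pounds per square inch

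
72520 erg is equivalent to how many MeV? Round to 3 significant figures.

4.53 × 10^10 megaelectronvolts

1 erg = 624151 MeV.
Thus 72520 × 624151 ≈ 4.53 × 10^10 MeV.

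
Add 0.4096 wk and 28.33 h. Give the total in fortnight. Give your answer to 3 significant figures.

0.289 fortnight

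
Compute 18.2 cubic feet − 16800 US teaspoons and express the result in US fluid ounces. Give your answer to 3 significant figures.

14600 US fluid ounces

18.2 ft³ = 17426.6 US fl oz and 16800 US tsp = 2800.00 US fl oz.
17426.6 − 2800.00 ≈ 14600 US fl oz.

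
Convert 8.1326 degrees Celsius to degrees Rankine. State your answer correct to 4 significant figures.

506.3 °R

°R = (°C + 273.15) × 9/5.
Applying the formula gives 506.3 °R.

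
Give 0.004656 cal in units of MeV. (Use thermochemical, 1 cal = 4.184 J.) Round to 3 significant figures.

1.22e+11 MeV

1 calorie = 2.61145e+13 MeV.
Then 0.004656 × 2.61145e+13 ≈ 1.22e+11 MeV.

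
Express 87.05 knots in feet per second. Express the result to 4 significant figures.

146.9 feet per second

1 kn = 1.68781 feet per second.
Thus 87.05 × 1.68781 ≈ 146.9 ft/s.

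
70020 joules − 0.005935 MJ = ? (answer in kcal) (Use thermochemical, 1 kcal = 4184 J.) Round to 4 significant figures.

70020 J = 16.7352 kcal and 0.005935 MJ = 1.41850 kcal.
16.7352 − 1.41850 ≈ 15.32 kcal.

15.32 kcal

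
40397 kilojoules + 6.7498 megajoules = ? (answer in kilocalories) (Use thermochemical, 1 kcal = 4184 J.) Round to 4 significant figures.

11270 kcal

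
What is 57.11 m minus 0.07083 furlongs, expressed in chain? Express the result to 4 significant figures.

2.131 chains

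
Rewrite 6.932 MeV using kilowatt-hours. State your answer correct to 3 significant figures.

1 MeV = 4.45049 × 10^-20 kWh.
Thus 6.932 × 4.45049 × 10^-20 ≈ 3.09 × 10^-19 kWh.

3.09 × 10^-19 kilowatt-hours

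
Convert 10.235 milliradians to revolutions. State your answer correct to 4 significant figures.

0.001629 rev

1 mrad = 0.000159155 rev.
10.235 × 0.000159155 ≈ 0.001629 rev.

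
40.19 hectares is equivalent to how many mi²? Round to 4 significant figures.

0.1552 mi²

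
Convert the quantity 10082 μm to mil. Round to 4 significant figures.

1 μm = 0.0393701 mil.
Thus 10082 × 0.0393701 ≈ 396.9 mil.

396.9 mil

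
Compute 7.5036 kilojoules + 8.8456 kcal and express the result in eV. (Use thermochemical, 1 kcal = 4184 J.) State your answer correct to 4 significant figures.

7.5036 kJ = 4.68338e+22 eV and 8.8456 kcal = 2.30998e+23 eV.
4.68338e+22 + 2.30998e+23 ≈ 2.778e+23 eV.

2.778e+23 eV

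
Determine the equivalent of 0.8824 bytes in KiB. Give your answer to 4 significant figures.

1 byte = 0.0009765625 KiB.
So 0.8824 × 0.0009765625 ≈ 0.0008617 KiB.

0.0008617 KiB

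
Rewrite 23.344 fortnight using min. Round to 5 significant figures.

470620 min

1 fortnight = 20160.0 min.
Thus 23.344 × 20160.0 ≈ 470620 min.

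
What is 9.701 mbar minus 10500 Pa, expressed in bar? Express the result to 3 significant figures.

-0.0953 bar

9.701 mbar = 0.00970100 bar and 10500 Pa = 0.105000 bar.
0.00970100 − 0.105000 ≈ -0.0953 bar.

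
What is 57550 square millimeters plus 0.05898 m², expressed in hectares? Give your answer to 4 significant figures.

1.165e-5 ha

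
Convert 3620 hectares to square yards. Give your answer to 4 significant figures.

1 hectare = 11959.9 yd².
3620 × 11959.9 ≈ 4.329 × 10^7 yd².

4.329 × 10^7 square yards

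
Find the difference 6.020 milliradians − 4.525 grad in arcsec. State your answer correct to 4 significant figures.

-13420 arcsec

6.020 mrad = 1241.71 arcsec and 4.525 grad = 14661.0 arcsec.
1241.71 − 14661.0 ≈ -13420 arcsec.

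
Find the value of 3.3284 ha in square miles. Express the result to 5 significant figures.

1 hectare = 0.00386102 mi².
3.3284 × 0.00386102 ≈ 0.012851 mi².

0.012851 square miles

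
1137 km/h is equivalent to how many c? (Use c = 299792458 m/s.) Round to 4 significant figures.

1.054e-6 c

1 km/h = 9.26567e-10 c.
1137 × 9.26567e-10 ≈ 1.054e-6 c.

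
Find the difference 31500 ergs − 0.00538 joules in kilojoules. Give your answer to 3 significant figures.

-2.23 × 10^-6 kJ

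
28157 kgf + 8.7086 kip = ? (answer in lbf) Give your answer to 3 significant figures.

28157 kgf = 62075.6 lbf and 8.7086 kip = 8708.60 lbf.
62075.6 + 8708.60 ≈ 70800 lbf.

70800 lbf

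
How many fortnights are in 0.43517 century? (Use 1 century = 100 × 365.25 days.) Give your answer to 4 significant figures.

1 century = 2608.93 fortnight.
Thus 0.43517 × 2608.93 ≈ 1135 fortnight.

1135 fortnight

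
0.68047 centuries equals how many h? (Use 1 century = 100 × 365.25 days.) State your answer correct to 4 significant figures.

596500 hours

1 century = 876600 h.
0.68047 × 876600 ≈ 596500 h.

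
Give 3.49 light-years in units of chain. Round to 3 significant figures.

1.64e+15 chains

1 ly = 4.70290e+14 chains.
So 3.49 × 4.70290e+14 ≈ 1.64e+15 chain.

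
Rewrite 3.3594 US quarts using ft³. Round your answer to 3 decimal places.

1 US quart = 0.0334201 cubic feet.
Thus 3.3594 × 0.0334201 ≈ 0.112 ft³.

0.112 cubic feet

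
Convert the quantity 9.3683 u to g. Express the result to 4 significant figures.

1 atomic mass unit = 1.66054 × 10^-24 g.
9.3683 × 1.66054 × 10^-24 ≈ 1.556 × 10^-23 g.

1.556 × 10^-23 grams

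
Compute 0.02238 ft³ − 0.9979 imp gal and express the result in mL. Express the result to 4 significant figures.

-3903 mL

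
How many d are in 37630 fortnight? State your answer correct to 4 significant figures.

1 fortnight = 14.0000 d.
37630 × 14.0000 ≈ 526800 d.

526800 days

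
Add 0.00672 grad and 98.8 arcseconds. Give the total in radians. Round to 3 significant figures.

0.000585 rad

0.00672 grad = 0.000105558 rad and 98.8 arcsec = 0.000478996 rad.
0.000105558 + 0.000478996 ≈ 0.000585 rad.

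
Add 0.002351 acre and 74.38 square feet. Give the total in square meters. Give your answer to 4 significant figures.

0.002351 acre = 9.51416 m² and 74.38 ft² = 6.91013 m².
9.51416 + 6.91013 ≈ 16.42 m².

16.42 m²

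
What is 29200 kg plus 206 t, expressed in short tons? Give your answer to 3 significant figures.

29200 kg = 32.1875 short ton and 206 t = 227.076 short ton.
32.1875 + 227.076 ≈ 259 short ton.

259 short tons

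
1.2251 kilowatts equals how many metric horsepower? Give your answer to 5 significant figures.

1.6657 PS

1 kilowatt = 1.35962 PS.
1.2251 × 1.35962 ≈ 1.6657 PS.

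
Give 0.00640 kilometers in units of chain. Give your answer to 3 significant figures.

0.318 chains

1 km = 49.7097 chains.
Thus 0.00640 × 49.7097 ≈ 0.318 chain.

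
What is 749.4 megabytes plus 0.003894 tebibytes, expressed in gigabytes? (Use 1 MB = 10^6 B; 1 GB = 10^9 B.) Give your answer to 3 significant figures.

749.4 MB = 0.749400 GB and 0.003894 TiB = 4.28150 GB.
0.749400 + 4.28150 ≈ 5.03 GB.

5.03 GB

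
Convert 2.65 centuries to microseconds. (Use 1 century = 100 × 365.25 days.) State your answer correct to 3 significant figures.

1 century = 3.15576e+15 μs.
2.65 × 3.15576e+15 ≈ 8.36e+15 μs.

8.36e+15 μs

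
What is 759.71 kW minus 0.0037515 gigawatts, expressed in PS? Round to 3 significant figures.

-4070 PS

759.71 kW = 1032.92 PS and 0.0037515 GW = 5100.62 PS.
1032.92 − 5100.62 ≈ -4070 PS.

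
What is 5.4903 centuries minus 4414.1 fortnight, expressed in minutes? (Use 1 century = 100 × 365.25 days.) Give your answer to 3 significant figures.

2.00 × 10^8 min

5.4903 century = 2.88768 × 10^8 min and 4414.1 fortnight = 8.89883 × 10^7 min.
2.88768 × 10^8 − 8.89883 × 10^7 ≈ 2.00 × 10^8 min.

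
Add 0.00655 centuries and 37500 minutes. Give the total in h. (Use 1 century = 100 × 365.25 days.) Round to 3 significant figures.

0.00655 century = 5741.73 h and 37500 min = 625.000 h.
5741.73 + 625.000 ≈ 6370 h.

6370 h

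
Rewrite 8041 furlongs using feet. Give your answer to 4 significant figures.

5.307e+6 ft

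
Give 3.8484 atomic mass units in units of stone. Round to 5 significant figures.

1.0063e-27 st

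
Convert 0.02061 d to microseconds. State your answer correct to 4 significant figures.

1.781 × 10^9 μs

1 d = 8.64000 × 10^10 microseconds.
0.02061 × 8.64000 × 10^10 ≈ 1.781 × 10^9 μs.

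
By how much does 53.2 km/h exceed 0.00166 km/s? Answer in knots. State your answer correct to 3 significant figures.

25.5 knots

53.2 km/h = 28.7257 kn and 0.00166 km/s = 3.22678 kn.
28.7257 − 3.22678 ≈ 25.5 kn.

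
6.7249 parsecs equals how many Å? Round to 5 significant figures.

1 parsec = 3.08568 × 10^26 Å.
Thus 6.7249 × 3.08568 × 10^26 ≈ 2.0751 × 10^27 Å.

2.0751 × 10^27 angstroms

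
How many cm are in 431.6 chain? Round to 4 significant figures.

1 chain = 2011.68 centimeters.
Then 431.6 × 2011.68 ≈ 868200 cm.

868200 cm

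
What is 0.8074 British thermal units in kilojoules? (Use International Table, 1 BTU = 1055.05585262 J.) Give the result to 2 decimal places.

0.85 kJ

1 BTU = 1.05506 kJ.
So 0.8074 × 1.05506 ≈ 0.85 kJ.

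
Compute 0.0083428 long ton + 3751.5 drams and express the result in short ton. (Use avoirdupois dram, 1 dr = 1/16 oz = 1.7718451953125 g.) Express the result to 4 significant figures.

0.0083428 long ton = 0.00934394 short ton and 3751.5 dr = 0.00732715 short ton.
0.00934394 + 0.00732715 ≈ 0.01667 short ton.

0.01667 short ton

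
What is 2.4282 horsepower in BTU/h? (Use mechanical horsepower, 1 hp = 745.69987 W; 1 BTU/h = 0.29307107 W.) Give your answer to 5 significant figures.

1 horsepower = 2544.43 BTU/h.
Thus 2.4282 × 2544.43 ≈ 6178.4 BTU/h.

6178.4 BTU per hour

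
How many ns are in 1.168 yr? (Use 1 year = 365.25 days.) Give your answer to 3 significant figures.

1 year = 3.15576e+16 nanoseconds.
Thus 1.168 × 3.15576e+16 ≈ 3.69e+16 ns.

3.69e+16 ns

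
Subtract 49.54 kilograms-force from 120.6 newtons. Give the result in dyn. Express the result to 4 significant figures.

-3.652e+7 dyn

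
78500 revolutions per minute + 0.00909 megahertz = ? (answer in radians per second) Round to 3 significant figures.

78500 rpm = 8220.50 rad/s and 0.00909 MHz = 57114.2 rad/s.
8220.50 + 57114.2 ≈ 65300 rad/s.

65300 radians per second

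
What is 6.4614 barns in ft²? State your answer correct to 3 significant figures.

1 barn = 1.07639 × 10^-27 square feet.
Then 6.4614 × 1.07639 × 10^-27 ≈ 6.95 × 10^-27 ft².

6.95 × 10^-27 square feet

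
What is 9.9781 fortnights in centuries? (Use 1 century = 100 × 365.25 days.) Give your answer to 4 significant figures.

0.003825 centuries

1 fortnight = 0.000383299 century.
9.9781 × 0.000383299 ≈ 0.003825 century.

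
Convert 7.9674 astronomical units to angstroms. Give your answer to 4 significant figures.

1 astronomical unit = 1.49598 × 10^21 Å.
Then 7.9674 × 1.49598 × 10^21 ≈ 1.192 × 10^22 Å.

1.192 × 10^22 angstroms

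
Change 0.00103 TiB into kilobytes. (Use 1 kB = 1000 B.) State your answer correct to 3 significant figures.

1.13e+6 kB

1 tebibyte = 1.09951e+9 kB.
Then 0.00103 × 1.09951e+9 ≈ 1.13e+6 kB.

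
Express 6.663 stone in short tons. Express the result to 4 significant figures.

0.04664 short tons

1 st = 0.00700000 short tons.
6.663 × 0.00700000 ≈ 0.04664 short ton.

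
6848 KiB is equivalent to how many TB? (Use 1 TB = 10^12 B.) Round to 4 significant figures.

7.012e-6 TB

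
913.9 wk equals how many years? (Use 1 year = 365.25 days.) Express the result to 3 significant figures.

1 week = 0.0191650 yr.
Thus 913.9 × 0.0191650 ≈ 17.5 yr.

17.5 years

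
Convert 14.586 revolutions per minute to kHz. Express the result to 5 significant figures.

0.00024310 kHz

1 revolution per minute = 1.66667e-5 kilohertz.
14.586 × 1.66667e-5 ≈ 0.00024310 kHz.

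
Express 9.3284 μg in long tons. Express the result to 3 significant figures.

1 microgram = 9.84207e-13 long tons.
So 9.3284 × 9.84207e-13 ≈ 9.18e-12 long ton.

9.18e-12 long ton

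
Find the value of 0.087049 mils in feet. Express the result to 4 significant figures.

7.254e-6 feet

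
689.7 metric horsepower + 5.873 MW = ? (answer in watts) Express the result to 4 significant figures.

6.380 × 10^6 watts

689.7 PS = 507273 W and 5.873 MW = 5.87300 × 10^6 W.
507273 + 5.87300 × 10^6 ≈ 6.380 × 10^6 W.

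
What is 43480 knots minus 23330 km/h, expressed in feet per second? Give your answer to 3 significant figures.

52100 ft/s

43480 kn = 73386.0 ft/s and 23330 km/h = 21261.7 ft/s.
73386.0 − 21261.7 ≈ 52100 ft/s.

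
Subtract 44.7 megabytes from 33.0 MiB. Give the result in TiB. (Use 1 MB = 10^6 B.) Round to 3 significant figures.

33.0 MiB = 3.14713e-5 TiB and 44.7 MB = 4.06544e-5 TiB.
3.14713e-5 − 4.06544e-5 ≈ -9.18e-6 TiB.

-9.18e-6 tebibytes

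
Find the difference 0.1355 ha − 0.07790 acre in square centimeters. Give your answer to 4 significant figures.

0.1355 ha = 1.35500e+7 cm² and 0.07790 acre = 3.15250e+6 cm².
1.35500e+7 − 3.15250e+6 ≈ 1.040e+7 cm².

1.040e+7 cm²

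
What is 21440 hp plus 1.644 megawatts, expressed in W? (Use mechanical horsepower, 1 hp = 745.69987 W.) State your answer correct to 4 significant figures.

1.763 × 10^7 watts

21440 hp = 1.59878 × 10^7 W and 1.644 MW = 1.64400 × 10^6 W.
1.59878 × 10^7 + 1.64400 × 10^6 ≈ 1.763 × 10^7 W.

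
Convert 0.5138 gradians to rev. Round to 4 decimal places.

0.0013 revolutions

1 grad = 0.00250000 rev.
Then 0.5138 × 0.00250000 ≈ 0.0013 rev.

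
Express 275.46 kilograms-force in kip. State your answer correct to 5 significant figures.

0.60729 kips

1 kgf = 0.002204623 kip.
275.46 × 0.002204623 ≈ 0.60729 kip.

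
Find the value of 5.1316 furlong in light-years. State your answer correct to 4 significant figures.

1.091e-13 light-years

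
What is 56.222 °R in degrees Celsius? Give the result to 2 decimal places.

-241.92 °C

°R = (°C + 273.15) × 9/5.
Applying the formula gives -241.92 °C.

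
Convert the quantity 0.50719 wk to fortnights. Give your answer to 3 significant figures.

0.254 fortnights

1 week = 0.500000 fortnights.
So 0.50719 × 0.500000 ≈ 0.254 fortnight.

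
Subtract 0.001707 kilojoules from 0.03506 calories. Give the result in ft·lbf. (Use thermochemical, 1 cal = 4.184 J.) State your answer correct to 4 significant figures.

0.03506 cal = 0.108194 ft·lbf and 0.001707 kJ = 1.25902 ft·lbf.
0.108194 − 1.25902 ≈ -1.151 ft·lbf.

-1.151 ft·lbf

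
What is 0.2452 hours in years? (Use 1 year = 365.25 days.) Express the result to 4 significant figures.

2.797e-5 yr

1 h = 0.000114077 yr.
So 0.2452 × 0.000114077 ≈ 2.797e-5 yr.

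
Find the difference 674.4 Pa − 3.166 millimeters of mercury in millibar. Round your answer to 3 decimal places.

2.523 millibar

674.4 Pa = 6.74400 mbar and 3.166 mmHg = 4.22099 mbar.
6.74400 − 4.22099 ≈ 2.523 mbar.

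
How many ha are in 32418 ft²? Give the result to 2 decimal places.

1 ft² = 9.29030 × 10^-6 hectares.
So 32418 × 9.29030 × 10^-6 ≈ 0.30 ha.

0.30 ha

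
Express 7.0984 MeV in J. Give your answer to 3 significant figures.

1 MeV = 1.60218e-13 joules.
Then 7.0984 × 1.60218e-13 ≈ 1.14e-12 J.

1.14e-12 J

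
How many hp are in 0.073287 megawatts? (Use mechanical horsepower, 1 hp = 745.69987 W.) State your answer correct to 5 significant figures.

98.279 hp

1 MW = 1341.02 horsepower.
Thus 0.073287 × 1341.02 ≈ 98.279 hp.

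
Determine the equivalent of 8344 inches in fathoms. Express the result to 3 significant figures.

1 in = 0.0138889 fathom.
Thus 8344 × 0.0138889 ≈ 116 fathom.

116 fathom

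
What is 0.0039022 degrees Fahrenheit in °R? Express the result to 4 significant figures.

459.7 °R

°R = °F + 459.67.
Applying the formula gives 459.7 °R.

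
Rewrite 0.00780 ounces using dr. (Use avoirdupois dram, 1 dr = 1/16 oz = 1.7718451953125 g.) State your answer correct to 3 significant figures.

0.125 drams

1 oz = 16.0000 dr.
Thus 0.00780 × 16.0000 ≈ 0.125 dr.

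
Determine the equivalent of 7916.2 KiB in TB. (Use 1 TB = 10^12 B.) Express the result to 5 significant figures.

1 KiB = 1.02400e-9 terabytes.
7916.2 × 1.02400e-9 ≈ 8.1062e-6 TB.

8.1062e-6 TB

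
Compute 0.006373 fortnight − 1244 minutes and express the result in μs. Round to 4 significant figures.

0.006373 fortnight = 7.70878 × 10^9 μs and 1244 min = 7.46400 × 10^10 μs.
7.70878 × 10^9 − 7.46400 × 10^10 ≈ -6.693 × 10^10 μs.

-6.693 × 10^10 μs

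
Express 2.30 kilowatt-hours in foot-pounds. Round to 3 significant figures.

1 kilowatt-hour = 2.65522 × 10^6 ft·lbf.
So 2.30 × 2.65522 × 10^6 ≈ 6.11 × 10^6 ft·lbf.

6.11 × 10^6 foot-pounds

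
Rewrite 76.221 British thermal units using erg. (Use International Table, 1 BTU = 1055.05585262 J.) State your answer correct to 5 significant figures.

8.0417e+11 ergs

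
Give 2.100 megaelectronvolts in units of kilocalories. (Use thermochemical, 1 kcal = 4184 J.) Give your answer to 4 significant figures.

8.042e-17 kilocalories

1 MeV = 3.82929e-17 kilocalories.
Thus 2.100 × 3.82929e-17 ≈ 8.042e-17 kcal.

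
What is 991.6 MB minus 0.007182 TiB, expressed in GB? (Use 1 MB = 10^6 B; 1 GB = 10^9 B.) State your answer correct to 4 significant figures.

991.6 MB = 0.991600 GB and 0.007182 TiB = 7.89669 GB.
0.991600 − 7.89669 ≈ -6.905 GB.

-6.905 gigabytes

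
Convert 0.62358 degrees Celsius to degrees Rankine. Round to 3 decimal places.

492.792 °R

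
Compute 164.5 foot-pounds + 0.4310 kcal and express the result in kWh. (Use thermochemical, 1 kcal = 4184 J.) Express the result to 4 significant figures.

164.5 ft·lbf = 6.19533e-5 kWh and 0.4310 kcal = 0.000500918 kWh.
6.19533e-5 + 0.000500918 ≈ 0.0005629 kWh.

0.0005629 kWh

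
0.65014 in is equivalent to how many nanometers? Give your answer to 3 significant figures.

1 in = 2.54000 × 10^7 nm.
Then 0.65014 × 2.54000 × 10^7 ≈ 1.65 × 10^7 nm.

1.65 × 10^7 nm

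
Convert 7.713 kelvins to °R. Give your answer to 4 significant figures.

13.88 °R

°R = K × 9/5.
Applying the formula gives 13.88 °R.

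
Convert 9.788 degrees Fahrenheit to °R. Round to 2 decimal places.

°R = °F + 459.67.
Applying the formula gives 469.46 °R.

469.46 degrees Rankine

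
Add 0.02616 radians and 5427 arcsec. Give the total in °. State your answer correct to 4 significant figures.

0.02616 rad = 1.49886 ° and 5427 arcsec = 1.50750 °.
1.49886 + 1.50750 ≈ 3.006 °.

3.006 degrees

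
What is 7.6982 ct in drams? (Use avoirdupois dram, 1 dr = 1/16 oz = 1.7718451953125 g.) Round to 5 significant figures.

0.86895 drams

1 ct = 0.112877 dr.
7.6982 × 0.112877 ≈ 0.86895 dr.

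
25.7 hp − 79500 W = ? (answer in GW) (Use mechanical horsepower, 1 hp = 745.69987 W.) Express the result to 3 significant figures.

25.7 hp = 1.91645 × 10^-5 GW and 79500 W = 7.95000 × 10^-5 GW.
1.91645 × 10^-5 − 7.95000 × 10^-5 ≈ -6.03 × 10^-5 GW.

-6.03 × 10^-5 GW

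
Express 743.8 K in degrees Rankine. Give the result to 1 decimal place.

°R = K × 9/5.
Applying the formula gives 1338.8 °R.

1338.8 degrees Rankine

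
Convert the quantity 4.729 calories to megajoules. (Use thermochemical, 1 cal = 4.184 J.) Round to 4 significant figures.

1 calorie = 4.18400e-6 MJ.
4.729 × 4.18400e-6 ≈ 1.979e-5 MJ.

1.979e-5 megajoules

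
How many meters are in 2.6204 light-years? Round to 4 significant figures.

2.479e+16 m

1 light-year = 9.46073e+15 m.
2.6204 × 9.46073e+15 ≈ 2.479e+16 m.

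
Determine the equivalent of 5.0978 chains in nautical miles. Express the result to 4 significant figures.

0.05537 nmi

1 chain = 0.0108622 nmi.
Thus 5.0978 × 0.0108622 ≈ 0.05537 nmi.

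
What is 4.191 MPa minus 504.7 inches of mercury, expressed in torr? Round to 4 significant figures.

4.191 MPa = 31435.1 torr and 504.7 inHg = 12819.4 torr.
31435.1 − 12819.4 ≈ 18620 torr.

18620 torr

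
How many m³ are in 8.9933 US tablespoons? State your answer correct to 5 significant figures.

0.00013298 m³

1 US tbsp = 1.47868e-5 m³.
Then 8.9933 × 1.47868e-5 ≈ 0.00013298 m³.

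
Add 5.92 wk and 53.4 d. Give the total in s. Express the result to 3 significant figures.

5.92 wk = 3.58042e+6 s and 53.4 d = 4.61376e+6 s.
3.58042e+6 + 4.61376e+6 ≈ 8.19e+6 s.

8.19e+6 s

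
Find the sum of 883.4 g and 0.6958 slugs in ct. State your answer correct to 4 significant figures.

55190 ct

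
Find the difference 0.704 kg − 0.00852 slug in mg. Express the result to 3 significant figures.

0.704 kg = 704000 mg and 0.00852 slug = 124340 mg.
704000 − 124340 ≈ 580000 mg.

580000 mg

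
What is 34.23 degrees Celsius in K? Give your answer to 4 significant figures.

K = °C + 273.15.
Applying the formula gives 307.4 K.

307.4 K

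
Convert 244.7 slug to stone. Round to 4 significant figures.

1 slug = 2.29815 st.
So 244.7 × 2.29815 ≈ 562.4 st.

562.4 st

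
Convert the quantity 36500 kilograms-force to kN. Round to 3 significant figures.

358 kilonewtons

1 kilogram-force = 0.00980665 kN.
Thus 36500 × 0.00980665 ≈ 358 kN.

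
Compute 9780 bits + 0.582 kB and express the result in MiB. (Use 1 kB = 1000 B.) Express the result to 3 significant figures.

9780 bit = 0.00116587 MiB and 0.582 kB = 0.000555038 MiB.
0.00116587 + 0.000555038 ≈ 0.00172 MiB.

0.00172 MiB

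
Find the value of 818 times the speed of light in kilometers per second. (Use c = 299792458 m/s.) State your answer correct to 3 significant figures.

2.45e+8 km/s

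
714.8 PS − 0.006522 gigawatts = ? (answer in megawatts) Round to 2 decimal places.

-6.00 MW

714.8 PS = 0.525735 MW and 0.006522 GW = 6.52200 MW.
0.525735 − 6.52200 ≈ -6.00 MW.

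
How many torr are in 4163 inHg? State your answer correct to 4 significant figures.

105700 torr

1 inHg = 25.4000 torr.
Thus 4163 × 25.4000 ≈ 105700 torr.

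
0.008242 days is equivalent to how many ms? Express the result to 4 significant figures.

712100 milliseconds

1 day = 8.64000e+7 ms.
So 0.008242 × 8.64000e+7 ≈ 712100 ms.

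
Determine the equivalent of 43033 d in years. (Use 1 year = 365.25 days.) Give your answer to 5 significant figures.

117.82 yr

1 d = 0.00273785 yr.
Then 43033 × 0.00273785 ≈ 117.82 yr.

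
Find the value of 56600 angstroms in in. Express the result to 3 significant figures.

0.000223 inches

1 Å = 3.93701e-9 in.
Thus 56600 × 3.93701e-9 ≈ 0.000223 in.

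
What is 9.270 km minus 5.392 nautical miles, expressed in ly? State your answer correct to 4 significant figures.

9.270 km = 9.79840e-13 ly and 5.392 nmi = 1.05552e-12 ly.
9.79840e-13 − 1.05552e-12 ≈ -7.568e-14 ly.

-7.568e-14 ly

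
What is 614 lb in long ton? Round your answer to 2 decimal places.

1 pound = 0.000446429 long ton.
So 614 × 0.000446429 ≈ 0.27 long ton.

0.27 long tons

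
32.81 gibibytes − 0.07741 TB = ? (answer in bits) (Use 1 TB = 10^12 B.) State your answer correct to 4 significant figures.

32.81 GiB = 2.81836 × 10^11 bit and 0.07741 TB = 6.19280 × 10^11 bit.
2.81836 × 10^11 − 6.19280 × 10^11 ≈ -3.374 × 10^11 bit.

-3.374 × 10^11 bits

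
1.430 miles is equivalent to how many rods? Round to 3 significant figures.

1 mi = 320.000 rod.
1.430 × 320.000 ≈ 458 rod.

458 rods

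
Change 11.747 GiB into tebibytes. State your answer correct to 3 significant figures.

0.0115 tebibytes

1 gibibyte = 0.0009765625 tebibytes.
So 11.747 × 0.0009765625 ≈ 0.0115 TiB.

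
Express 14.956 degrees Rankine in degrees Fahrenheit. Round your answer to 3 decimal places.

-444.714 degrees Fahrenheit

°R = °F + 459.67.
Applying the formula gives -444.714 °F.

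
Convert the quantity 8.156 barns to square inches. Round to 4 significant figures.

1.264 × 10^-24 in²

1 barn = 1.55000 × 10^-25 in².
8.156 × 1.55000 × 10^-25 ≈ 1.264 × 10^-24 in².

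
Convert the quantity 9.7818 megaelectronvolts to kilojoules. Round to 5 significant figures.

1.5672e-15 kJ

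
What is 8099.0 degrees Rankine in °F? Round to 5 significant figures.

7639.3 °F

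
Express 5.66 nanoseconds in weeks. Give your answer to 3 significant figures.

1 nanosecond = 1.65344 × 10^-15 wk.
5.66 × 1.65344 × 10^-15 ≈ 9.36 × 10^-15 wk.

9.36 × 10^-15 wk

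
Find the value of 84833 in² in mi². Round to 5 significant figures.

1 square inch = 2.49098 × 10^-10 mi².
84833 × 2.49098 × 10^-10 ≈ 2.1132 × 10^-5 mi².

2.1132 × 10^-5 mi²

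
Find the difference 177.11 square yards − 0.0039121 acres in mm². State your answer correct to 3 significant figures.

177.11 yd² = 1.48087 × 10^8 mm² and 0.0039121 acre = 1.58317 × 10^7 mm².
1.48087 × 10^8 − 1.58317 × 10^7 ≈ 1.32 × 10^8 mm².

1.32 × 10^8 mm²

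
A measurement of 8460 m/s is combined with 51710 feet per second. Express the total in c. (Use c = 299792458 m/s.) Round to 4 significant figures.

8.079e-5 c

8460 m/s = 2.82195e-5 c and 51710 ft/s = 5.25737e-5 c.
2.82195e-5 + 5.25737e-5 ≈ 8.079e-5 c.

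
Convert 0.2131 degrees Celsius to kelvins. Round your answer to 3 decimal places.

273.363 K

K = °C + 273.15.
Applying the formula gives 273.363 K.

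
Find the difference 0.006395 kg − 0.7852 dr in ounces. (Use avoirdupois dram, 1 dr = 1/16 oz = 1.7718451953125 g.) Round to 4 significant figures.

0.006395 kg = 0.225577 oz and 0.7852 dr = 0.0490750 oz.
0.225577 − 0.0490750 ≈ 0.1765 oz.

0.1765 oz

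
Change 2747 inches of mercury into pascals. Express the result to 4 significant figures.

9.302 × 10^6 Pa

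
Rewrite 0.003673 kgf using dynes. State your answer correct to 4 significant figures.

3602 dynes

1 kilogram-force = 980665 dynes.
0.003673 × 980665 ≈ 3602 dyn.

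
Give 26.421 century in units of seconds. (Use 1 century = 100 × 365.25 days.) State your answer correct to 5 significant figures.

1 century = 3.15576 × 10^9 seconds.
Then 26.421 × 3.15576 × 10^9 ≈ 8.3378 × 10^10 s.

8.3378 × 10^10 s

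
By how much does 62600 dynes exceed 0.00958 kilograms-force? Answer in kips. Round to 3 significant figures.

62600 dyn = 0.000140730 kip and 0.00958 kgf = 2.11203e-5 kip.
0.000140730 − 2.11203e-5 ≈ 0.000120 kip.

0.000120 kip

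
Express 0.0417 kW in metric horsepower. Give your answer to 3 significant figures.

0.0567 PS

1 kW = 1.35962 metric horsepower.
So 0.0417 × 1.35962 ≈ 0.0567 PS.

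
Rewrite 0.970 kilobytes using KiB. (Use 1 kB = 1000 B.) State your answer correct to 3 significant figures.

0.947 KiB

1 kB = 0.9765625 KiB.
Then 0.970 × 0.9765625 ≈ 0.947 KiB.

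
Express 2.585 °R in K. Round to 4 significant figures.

1.436 K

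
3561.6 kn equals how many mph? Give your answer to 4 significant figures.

1 knot = 1.15078 mph.
So 3561.6 × 1.15078 ≈ 4099 mph.

4099 miles per hour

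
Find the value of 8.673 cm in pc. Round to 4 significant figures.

1 centimeter = 3.24078e-19 pc.
Thus 8.673 × 3.24078e-19 ≈ 2.811e-18 pc.

2.811e-18 parsecs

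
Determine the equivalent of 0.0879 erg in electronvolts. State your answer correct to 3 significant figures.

5.49e+10 electronvolts

1 erg = 6.24151e+11 electronvolts.
Then 0.0879 × 6.24151e+11 ≈ 5.49e+10 eV.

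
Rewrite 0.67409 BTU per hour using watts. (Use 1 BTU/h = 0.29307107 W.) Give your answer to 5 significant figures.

1 BTU per hour = 0.293071 W.
Thus 0.67409 × 0.293071 ≈ 0.19756 W.

0.19756 W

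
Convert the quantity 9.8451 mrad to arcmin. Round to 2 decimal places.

33.84 arcmin

1 mrad = 3.43775 arcminutes.
Then 9.8451 × 3.43775 ≈ 33.84 arcmin.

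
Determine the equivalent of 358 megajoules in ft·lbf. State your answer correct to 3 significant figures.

2.64e+8 foot-pounds

1 megajoule = 737562 ft·lbf.
So 358 × 737562 ≈ 2.64e+8 ft·lbf.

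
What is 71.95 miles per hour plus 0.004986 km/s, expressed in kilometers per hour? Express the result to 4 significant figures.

133.7 kilometers per hour

71.95 mph = 115.792 km/h and 0.004986 km/s = 17.9496 km/h.
115.792 + 17.9496 ≈ 133.7 km/h.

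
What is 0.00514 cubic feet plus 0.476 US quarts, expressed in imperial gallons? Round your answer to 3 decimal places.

0.00514 ft³ = 0.0320162 imp gal and 0.476 US qt = 0.0990882 imp gal.
0.0320162 + 0.0990882 ≈ 0.131 imp gal.

0.131 imp gal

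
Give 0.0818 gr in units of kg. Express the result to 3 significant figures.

1 grain = 6.47989 × 10^-5 kg.
Then 0.0818 × 6.47989 × 10^-5 ≈ 5.30 × 10^-6 kg.

5.30 × 10^-6 kg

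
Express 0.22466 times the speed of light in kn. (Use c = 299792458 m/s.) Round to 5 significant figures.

1.3092 × 10^8 knots

1 speed of light = 5.82750 × 10^8 knots.
Thus 0.22466 × 5.82750 × 10^8 ≈ 1.3092 × 10^8 kn.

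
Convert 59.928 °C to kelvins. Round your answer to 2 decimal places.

333.08 K

K = °C + 273.15.
Applying the formula gives 333.08 K.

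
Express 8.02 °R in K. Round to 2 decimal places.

°R = K × 9/5.
Applying the formula gives 4.46 K.

4.46 kelvins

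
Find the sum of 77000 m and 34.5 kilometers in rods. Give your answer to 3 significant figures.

22200 rod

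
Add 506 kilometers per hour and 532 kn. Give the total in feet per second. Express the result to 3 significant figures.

506 km/h = 461.140 ft/s and 532 kn = 897.915 ft/s.
461.140 + 897.915 ≈ 1360 ft/s.

1360 feet per second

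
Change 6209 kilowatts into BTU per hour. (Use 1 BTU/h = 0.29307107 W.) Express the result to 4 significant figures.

2.119e+7 BTU/h

1 kilowatt = 3412.14 BTU/h.
Then 6209 × 3412.14 ≈ 2.119e+7 BTU/h.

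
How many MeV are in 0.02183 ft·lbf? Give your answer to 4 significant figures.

1 ft·lbf = 8.46235 × 10^12 megaelectronvolts.
Thus 0.02183 × 8.46235 × 10^12 ≈ 1.847 × 10^11 MeV.

1.847 × 10^11 megaelectronvolts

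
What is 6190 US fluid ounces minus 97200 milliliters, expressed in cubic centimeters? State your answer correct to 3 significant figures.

6190 US fl oz = 183060 cm³ and 97200 mL = 97200.0 cm³.
183060 − 97200.0 ≈ 85900 cm³.

85900 cm³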